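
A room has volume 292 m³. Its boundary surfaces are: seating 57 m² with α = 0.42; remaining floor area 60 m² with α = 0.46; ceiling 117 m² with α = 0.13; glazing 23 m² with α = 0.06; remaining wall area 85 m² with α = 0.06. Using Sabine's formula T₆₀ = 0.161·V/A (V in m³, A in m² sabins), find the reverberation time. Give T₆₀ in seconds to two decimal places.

0.64 s

A = Σ Sᵢαᵢ = 57·0.42 + 60·0.46 + 117·0.13 + 23·0.06 + 85·0.06 = 73.23 m².
T₆₀ = 0.161 × 292 / 73.23 = 0.642 s.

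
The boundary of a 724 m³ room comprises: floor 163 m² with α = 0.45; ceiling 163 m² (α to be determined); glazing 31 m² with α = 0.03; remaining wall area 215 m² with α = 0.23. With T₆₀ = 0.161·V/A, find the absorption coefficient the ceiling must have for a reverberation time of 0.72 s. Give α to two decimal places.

Required total absorption A = 0.161·724/0.72 = 161.89 m².
Absorption from the other surfaces = 163·0.45 + 31·0.03 + 215·0.23 = 123.73 m², so the ceiling must supply 38.16 m² over 163 m².
α = 38.16/163 = 0.234.

0.23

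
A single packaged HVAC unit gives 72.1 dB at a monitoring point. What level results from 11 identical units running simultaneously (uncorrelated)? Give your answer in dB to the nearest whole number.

83 dB

With 11 equal, uncorrelated contributions the intensity is 11× that of one unit, giving a rise of 10·log₁₀ 11.
L_total = 72.1 + 10·log₁₀(11) = 72.1 + 10.414 = 82.51 dB.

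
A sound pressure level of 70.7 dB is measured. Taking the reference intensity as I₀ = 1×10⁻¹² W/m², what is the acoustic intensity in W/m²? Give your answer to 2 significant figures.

1.2e-05 W/m²

I = I₀·10^(L/10) = 10⁻¹² × 10^(70.7/10) = 10^(-4.930).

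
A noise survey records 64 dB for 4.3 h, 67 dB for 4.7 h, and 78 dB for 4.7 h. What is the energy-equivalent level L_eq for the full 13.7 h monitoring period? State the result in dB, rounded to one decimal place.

73.8 dB

L_eq = 10·log₁₀[(1/T)·Σ tᵢ·10^(Lᵢ/10)] with T = 13.7 h.
Σ tᵢ·10^(Lᵢ/10) = 4.3·10^(64/10) + 4.7·10^(67/10) + 4.7·10^(78/10) = 3.309e+08.
L_eq = 10·log₁₀(3.309e+08/13.7) = 73.83 dB.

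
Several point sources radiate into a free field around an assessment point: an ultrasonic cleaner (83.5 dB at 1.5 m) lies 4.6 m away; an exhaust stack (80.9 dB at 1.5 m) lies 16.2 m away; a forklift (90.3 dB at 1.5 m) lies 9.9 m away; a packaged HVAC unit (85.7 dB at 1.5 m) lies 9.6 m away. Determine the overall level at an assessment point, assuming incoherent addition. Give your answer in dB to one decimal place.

First find each source's level at the receiver (point-source: −20·log₁₀(r/r_ref)), then combine on an intensity basis.
ultrasonic cleaner: 83.5 − 20·log₁₀(4.6/1.5) = 83.5 − 9.73 = 73.77 dB.
exhaust stack: 80.9 − 20·log₁₀(16.2/1.5) = 80.9 − 20.67 = 60.23 dB.
forklift: 90.3 − 20·log₁₀(9.9/1.5) = 90.3 − 16.39 = 73.91 dB.
packaged HVAC unit: 85.7 − 20·log₁₀(9.6/1.5) = 85.7 − 16.12 = 69.58 dB.
Σ 10^(L/10) = 5.853e+07 → L_total = 10·log₁₀(5.853e+07) = 77.67 dB.

77.7 dB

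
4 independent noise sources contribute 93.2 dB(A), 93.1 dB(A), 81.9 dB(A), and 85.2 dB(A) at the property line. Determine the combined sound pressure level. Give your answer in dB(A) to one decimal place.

Incoherent sources combine by intensity addition: L_total = 10·log₁₀(Σ 10^(L_i/10)).
Σ 10^(L/10) = 10^(93.2/10) + 10^(93.1/10) + 10^(81.9/10) + 10^(85.2/10) = 4.617e+09.
L_total = 10·log₁₀(4.617e+09) = 96.64 dB(A).

96.6 dB(A)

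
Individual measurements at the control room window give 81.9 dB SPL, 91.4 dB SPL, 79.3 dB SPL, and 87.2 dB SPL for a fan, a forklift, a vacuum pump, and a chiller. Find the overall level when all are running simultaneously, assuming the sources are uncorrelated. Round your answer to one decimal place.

93.3 dB SPL

Incoherent sources combine by intensity addition: L_total = 10·log₁₀(Σ 10^(L_i/10)).
Σ 10^(L/10) = 10^(81.9/10) + 10^(91.4/10) + 10^(79.3/10) + 10^(87.2/10) = 2.145e+09.
L_total = 10·log₁₀(2.145e+09) = 93.31 dB SPL.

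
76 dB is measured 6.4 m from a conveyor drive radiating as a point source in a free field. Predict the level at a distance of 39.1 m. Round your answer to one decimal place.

60.3 dB

Point-source attenuation: ΔL = 20·log₁₀(r₂/r₁) = 20·log₁₀(39.1/6.4) = 15.720 dB.
L₂ = 76 − 20·log₁₀(39.1/6.4) = 76 − 15.720 = 60.28 dB.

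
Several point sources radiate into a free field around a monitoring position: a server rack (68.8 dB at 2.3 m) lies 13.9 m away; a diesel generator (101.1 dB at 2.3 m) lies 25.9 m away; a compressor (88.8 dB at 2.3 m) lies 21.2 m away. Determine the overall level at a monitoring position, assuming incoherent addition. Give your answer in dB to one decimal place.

80.4 dB

Apply inverse-square spreading to bring every level to the receiver, then sum 10^(L/10).
server rack: 68.8 − 20·log₁₀(13.9/2.3) = 68.8 − 15.63 = 53.17 dB.
diesel generator: 101.1 − 20·log₁₀(25.9/2.3) = 101.1 − 21.03 = 80.07 dB.
compressor: 88.8 − 20·log₁₀(21.2/2.3) = 88.8 − 19.29 = 69.51 dB.
Σ 10^(L/10) = 1.107e+08 → L_total = 10·log₁₀(1.107e+08) = 80.44 dB.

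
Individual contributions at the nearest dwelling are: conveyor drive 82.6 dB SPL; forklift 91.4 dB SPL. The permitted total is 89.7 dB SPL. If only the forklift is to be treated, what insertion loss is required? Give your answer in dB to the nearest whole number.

3 dB

Everything except the forklift sums to 10^(82.6/10) = 1.820e+08 in linear terms, 82.60 dB SPL.
The limit corresponds to 10^(89.7/10) = 9.333e+08; subtracting the fixed part leaves 7.513e+08 for the forklift, i.e. 88.76 dB SPL.
So the forklift must be reduced from 91.4 to 88.76 dB SPL: IL = 2.64 dB.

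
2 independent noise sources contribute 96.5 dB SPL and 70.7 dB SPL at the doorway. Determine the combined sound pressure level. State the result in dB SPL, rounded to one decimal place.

96.5 dB SPL

For uncorrelated sources the intensities add, so convert each level to linear form, sum, and take 10·log₁₀ of the total.
Σ 10^(L/10) = 10^(96.5/10) + 10^(70.7/10) = 4.479e+09.
L_total = 10·log₁₀(4.479e+09) = 96.51 dB SPL.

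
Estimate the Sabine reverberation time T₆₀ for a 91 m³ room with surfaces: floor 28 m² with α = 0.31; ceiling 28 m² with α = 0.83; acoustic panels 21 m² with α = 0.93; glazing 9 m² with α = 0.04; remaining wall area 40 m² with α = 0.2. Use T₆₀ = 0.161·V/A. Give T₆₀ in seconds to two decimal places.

Total absorption A = 28·0.31 + 28·0.83 + 21·0.93 + 9·0.04 + 40·0.2 = 59.81 m² sabins.
T₆₀ = 0.161·V/A = 0.161·91/59.81 = 0.245 s.

0.24 s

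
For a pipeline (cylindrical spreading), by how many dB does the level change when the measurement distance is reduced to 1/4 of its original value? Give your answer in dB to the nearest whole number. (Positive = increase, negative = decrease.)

A line source loses 3 dB per doubling of distance; generally ΔL = −10·log₁₀(r₂/r₁).
ΔL = −10·log₁₀(0.25) = +6.02 dB.

+6 dB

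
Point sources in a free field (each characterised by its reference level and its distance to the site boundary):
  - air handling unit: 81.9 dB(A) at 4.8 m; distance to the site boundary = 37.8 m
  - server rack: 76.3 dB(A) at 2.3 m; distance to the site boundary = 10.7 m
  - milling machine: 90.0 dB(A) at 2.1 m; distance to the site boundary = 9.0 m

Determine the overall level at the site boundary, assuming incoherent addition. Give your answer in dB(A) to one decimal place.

Propagate each source to the receiver with L = L_ref − 20·log₁₀(r/r_ref), then add intensities.
air handling unit: 81.9 − 20·log₁₀(37.8/4.8) = 81.9 − 17.93 = 63.97 dB(A).
server rack: 76.3 − 20·log₁₀(10.7/2.3) = 76.3 − 13.35 = 62.95 dB(A).
milling machine: 90.0 − 20·log₁₀(9.0/2.1) = 90.0 − 12.64 = 77.36 dB(A).
Σ 10^(L/10) = 5.891e+07 → L_total = 10·log₁₀(5.891e+07) = 77.70 dB(A).

77.7 dB(A)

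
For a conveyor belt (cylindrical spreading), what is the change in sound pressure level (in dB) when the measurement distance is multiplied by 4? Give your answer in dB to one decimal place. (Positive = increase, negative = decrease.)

-6.0 dB

A line source loses 3 dB per doubling of distance; generally ΔL = −10·log₁₀(r₂/r₁).
ΔL = −10·log₁₀(4) = -6.02 dB.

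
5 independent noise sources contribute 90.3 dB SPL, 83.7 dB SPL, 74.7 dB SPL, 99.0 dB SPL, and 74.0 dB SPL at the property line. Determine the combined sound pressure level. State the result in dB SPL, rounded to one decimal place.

99.7 dB SPL

Incoherent sources combine by intensity addition: L_total = 10·log₁₀(Σ 10^(L_i/10)).
Σ 10^(L/10) = 10^(90.3/10) + 10^(83.7/10) + 10^(74.7/10) + 10^(99.0/10) + 10^(74.0/10) = 9.304e+09.
L_total = 10·log₁₀(9.304e+09) = 99.69 dB SPL.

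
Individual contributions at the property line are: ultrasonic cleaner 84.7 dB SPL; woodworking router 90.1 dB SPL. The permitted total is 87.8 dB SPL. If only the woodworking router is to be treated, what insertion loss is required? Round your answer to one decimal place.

5.2 dB

The untreated sources together contribute 10^(84.7/10) = 2.951e+08, i.e. 84.70 dB SPL.
To meet 87.8 dB SPL overall, the treated woodworking router may contribute at most 10^(87.8/10) − 2.951e+08 = 3.074e+08, i.e. 84.88 dB SPL.
So the woodworking router must be reduced from 90.1 to 84.88 dB SPL: IL = 5.22 dB.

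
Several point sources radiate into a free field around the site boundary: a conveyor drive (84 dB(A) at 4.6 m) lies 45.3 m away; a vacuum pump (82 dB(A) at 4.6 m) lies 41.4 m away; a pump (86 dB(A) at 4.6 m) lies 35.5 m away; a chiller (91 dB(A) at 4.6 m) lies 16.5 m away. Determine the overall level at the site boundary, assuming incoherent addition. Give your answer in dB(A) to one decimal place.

80.4 dB(A)

First find each source's level at the receiver (point-source: −20·log₁₀(r/r_ref)), then combine on an intensity basis.
conveyor drive: 84 − 20·log₁₀(45.3/4.6) = 84 − 19.87 = 64.13 dB(A).
vacuum pump: 82 − 20·log₁₀(41.4/4.6) = 82 − 19.08 = 62.92 dB(A).
pump: 86 − 20·log₁₀(35.5/4.6) = 86 − 17.75 = 68.25 dB(A).
chiller: 91 − 20·log₁₀(16.5/4.6) = 91 − 11.09 = 79.91 dB(A).
Σ 10^(L/10) = 1.091e+08 → L_total = 10·log₁₀(1.091e+08) = 80.38 dB(A).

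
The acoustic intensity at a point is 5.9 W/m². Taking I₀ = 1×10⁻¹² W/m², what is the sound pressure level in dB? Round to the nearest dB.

L = 10·log₁₀(I/I₀) = 10·log₁₀(5.9/10⁻¹²) = 10·log₁₀(5.9×10^12).
L = 10·(0.7709 + 12) = 127.71 dB.

128 dB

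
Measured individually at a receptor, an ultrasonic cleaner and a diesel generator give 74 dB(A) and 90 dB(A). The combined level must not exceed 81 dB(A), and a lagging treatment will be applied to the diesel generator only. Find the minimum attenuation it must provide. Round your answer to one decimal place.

Everything except the diesel generator sums to 10^(74/10) = 2.512e+07 in linear terms, 74.00 dB(A).
To meet 81 dB(A) overall, the treated diesel generator may contribute at most 10^(81/10) − 2.512e+07 = 1.008e+08, i.e. 80.03 dB(A).
So the diesel generator must be reduced from 90 to 80.03 dB(A): IL = 9.97 dB.

10.0 dB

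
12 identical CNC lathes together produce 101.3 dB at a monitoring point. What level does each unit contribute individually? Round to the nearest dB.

12 equal contributions raise the level by 10·log₁₀ 12 = 10.792 dB, so each unit alone gives 101.3 − 10.792.

91 dB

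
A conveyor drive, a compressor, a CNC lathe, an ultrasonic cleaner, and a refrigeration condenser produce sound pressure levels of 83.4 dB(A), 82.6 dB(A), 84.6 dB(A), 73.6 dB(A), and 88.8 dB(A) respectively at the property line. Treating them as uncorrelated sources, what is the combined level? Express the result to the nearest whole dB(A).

For uncorrelated sources the intensities add, so convert each level to linear form, sum, and take 10·log₁₀ of the total.
Σ 10^(L/10) = 10^(83.4/10) + 10^(82.6/10) + 10^(84.6/10) + 10^(73.6/10) + 10^(88.8/10) = 1.471e+09.
L_total = 10·log₁₀(1.471e+09) = 91.68 dB(A).

92 dB(A)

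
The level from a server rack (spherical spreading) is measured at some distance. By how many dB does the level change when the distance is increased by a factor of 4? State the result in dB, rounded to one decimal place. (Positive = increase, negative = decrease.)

Point-source spreading: ΔL = −20·log₁₀(r₂/r₁).
ΔL = −20·log₁₀(4) = -12.04 dB.

-12.0 dB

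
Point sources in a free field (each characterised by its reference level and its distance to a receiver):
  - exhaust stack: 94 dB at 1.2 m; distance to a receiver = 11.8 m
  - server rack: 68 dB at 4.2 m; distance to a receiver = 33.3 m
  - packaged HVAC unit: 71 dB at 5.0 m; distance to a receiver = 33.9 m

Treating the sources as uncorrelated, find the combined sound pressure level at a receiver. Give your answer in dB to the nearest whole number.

74 dB

Propagate each source to the receiver with L = L_ref − 20·log₁₀(r/r_ref), then add intensities.
exhaust stack: 94 − 20·log₁₀(11.8/1.2) = 94 − 19.85 = 74.15 dB.
server rack: 68 − 20·log₁₀(33.3/4.2) = 68 − 17.98 = 50.02 dB.
packaged HVAC unit: 71 − 20·log₁₀(33.9/5.0) = 71 − 16.62 = 54.38 dB.
Σ 10^(L/10) = 2.635e+07 → L_total = 10·log₁₀(2.635e+07) = 74.21 dB.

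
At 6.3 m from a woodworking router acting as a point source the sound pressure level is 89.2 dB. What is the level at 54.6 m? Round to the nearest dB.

70 dB

For a point source, L₂ = L₁ − 20·log₁₀(r₂/r₁).
L₂ = 89.2 − 20·log₁₀(54.6/6.3) = 89.2 − 18.757 = 70.44 dB.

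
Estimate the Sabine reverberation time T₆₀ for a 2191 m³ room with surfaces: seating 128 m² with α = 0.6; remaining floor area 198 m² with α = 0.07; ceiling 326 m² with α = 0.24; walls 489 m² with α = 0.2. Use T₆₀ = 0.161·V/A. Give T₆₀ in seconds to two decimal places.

Total absorption A = 128·0.6 + 198·0.07 + 326·0.24 + 489·0.2 = 266.70 m² sabins.
T₆₀ = 0.161·V/A = 0.161·2191/266.70 = 1.323 s.

1.32 s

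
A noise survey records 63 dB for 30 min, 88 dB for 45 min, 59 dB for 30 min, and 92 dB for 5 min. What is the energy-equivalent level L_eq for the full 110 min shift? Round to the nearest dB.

Weight each interval's intensity by its duration and average over T = 110 min:
Σ tᵢ·10^(Lᵢ/10) = 30·10^(63/10) + 45·10^(88/10) + 30·10^(59/10) + 5·10^(92/10) = 3.640e+10.
L_eq = 10·log₁₀(3.640e+10/110) = 85.20 dB.

85 dB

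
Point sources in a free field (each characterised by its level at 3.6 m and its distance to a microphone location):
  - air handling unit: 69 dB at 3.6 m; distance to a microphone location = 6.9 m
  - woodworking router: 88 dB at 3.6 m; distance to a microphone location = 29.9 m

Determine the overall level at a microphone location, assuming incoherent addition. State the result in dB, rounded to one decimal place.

First find each source's level at the receiver (point-source: −20·log₁₀(r/r_ref)), then combine on an intensity basis.
air handling unit: 69 − 20·log₁₀(6.9/3.6) = 69 − 5.65 = 63.35 dB.
woodworking router: 88 − 20·log₁₀(29.9/3.6) = 88 − 18.39 = 69.61 dB.
Σ 10^(L/10) = 1.131e+07 → L_total = 10·log₁₀(1.131e+07) = 70.53 dB.

70.5 dB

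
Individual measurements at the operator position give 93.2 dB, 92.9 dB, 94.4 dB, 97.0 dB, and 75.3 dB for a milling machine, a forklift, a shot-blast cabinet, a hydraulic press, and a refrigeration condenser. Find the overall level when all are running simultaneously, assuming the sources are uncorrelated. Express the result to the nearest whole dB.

101 dB

For uncorrelated sources the intensities add, so convert each level to linear form, sum, and take 10·log₁₀ of the total.
Σ 10^(L/10) = 10^(93.2/10) + 10^(92.9/10) + 10^(94.4/10) + 10^(97.0/10) + 10^(75.3/10) = 1.184e+10.
L_total = 10·log₁₀(1.184e+10) = 100.73 dB.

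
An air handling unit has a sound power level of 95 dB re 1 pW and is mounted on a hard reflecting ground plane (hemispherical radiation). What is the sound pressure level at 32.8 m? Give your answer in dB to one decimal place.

L_p = L_w − 10·log₁₀(2π·r²) with r = 32.8 m.
2π·r² = 6760 m², 10·log₁₀ of that is 38.299 dB.
L_p = 95 − 38.299 = 56.70 dB.

56.7 dB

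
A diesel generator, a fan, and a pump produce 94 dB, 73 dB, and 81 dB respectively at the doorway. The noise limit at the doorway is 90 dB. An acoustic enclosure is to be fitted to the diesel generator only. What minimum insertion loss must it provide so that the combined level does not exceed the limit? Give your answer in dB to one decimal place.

The untreated sources together contribute 10^(73/10) + 10^(81/10) = 1.458e+08, i.e. 81.64 dB.
To meet 90 dB overall, the treated diesel generator may contribute at most 10^(90/10) − 1.458e+08 = 8.542e+08, i.e. 89.32 dB.
Required insertion loss = 94 − 89.32 = 4.68 dB.

4.7 dB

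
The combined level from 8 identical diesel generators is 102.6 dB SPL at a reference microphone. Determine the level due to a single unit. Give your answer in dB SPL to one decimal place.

8 equal contributions raise the level by 10·log₁₀ 8 = 9.031 dB, so each unit alone gives 102.6 − 9.031.

93.6 dB SPL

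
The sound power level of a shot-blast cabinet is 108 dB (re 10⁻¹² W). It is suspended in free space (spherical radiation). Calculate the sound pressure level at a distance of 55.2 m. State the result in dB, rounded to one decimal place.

62.2 dB

Free-field spherical radiation: L_p = L_w − 10·log₁₀(4π·r²), r = 55.2 m.
4π·r² = 3.829e+04 m², 10·log₁₀ of that is 45.831 dB.
L_p = 108 − 45.831 = 62.17 dB.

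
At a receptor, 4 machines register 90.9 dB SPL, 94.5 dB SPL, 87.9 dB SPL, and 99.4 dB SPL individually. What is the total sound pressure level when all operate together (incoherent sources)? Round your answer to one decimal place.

For uncorrelated sources the intensities add, so convert each level to linear form, sum, and take 10·log₁₀ of the total.
Σ 10^(L/10) = 10^(90.9/10) + 10^(94.5/10) + 10^(87.9/10) + 10^(99.4/10) = 1.337e+10.
L_total = 10·log₁₀(1.337e+10) = 101.26 dB SPL.

101.3 dB SPL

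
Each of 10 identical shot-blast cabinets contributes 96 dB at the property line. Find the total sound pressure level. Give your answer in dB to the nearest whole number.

N identical incoherent sources raise the level by 10·log₁₀ N.
L_total = 96 + 10·log₁₀(10) = 96 + 10.000 = 106.00 dB.

106 dB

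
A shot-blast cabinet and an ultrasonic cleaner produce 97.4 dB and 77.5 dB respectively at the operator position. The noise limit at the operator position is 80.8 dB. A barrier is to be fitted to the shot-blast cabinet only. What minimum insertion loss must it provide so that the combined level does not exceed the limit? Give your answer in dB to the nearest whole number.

19 dB

Everything except the shot-blast cabinet sums to 10^(77.5/10) = 5.623e+07 in linear terms, 77.50 dB.
To meet 80.8 dB overall, the treated shot-blast cabinet may contribute at most 10^(80.8/10) − 5.623e+07 = 6.399e+07, i.e. 78.06 dB.
Required insertion loss = 97.4 − 78.06 = 19.34 dB.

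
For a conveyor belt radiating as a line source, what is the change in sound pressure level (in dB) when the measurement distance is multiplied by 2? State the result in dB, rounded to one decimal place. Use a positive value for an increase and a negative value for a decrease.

-3.0 dB

Line-source spreading: ΔL = −10·log₁₀(r₂/r₁).
ΔL = −10·log₁₀(2) = -3.01 dB.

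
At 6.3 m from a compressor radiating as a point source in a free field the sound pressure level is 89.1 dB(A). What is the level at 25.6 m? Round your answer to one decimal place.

76.9 dB(A)

For a point source, L₂ = L₁ − 20·log₁₀(r₂/r₁).
L₂ = 89.1 − 20·log₁₀(25.6/6.3) = 89.1 − 12.178 = 76.92 dB(A).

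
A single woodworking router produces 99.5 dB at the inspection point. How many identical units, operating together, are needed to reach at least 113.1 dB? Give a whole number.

23

Need L₁ + 10·log₁₀ N ≥ 113.1, i.e. log₁₀ N ≥ 1.36.
N ≥ 10^(13.6/10) = 22.909, so N = 23.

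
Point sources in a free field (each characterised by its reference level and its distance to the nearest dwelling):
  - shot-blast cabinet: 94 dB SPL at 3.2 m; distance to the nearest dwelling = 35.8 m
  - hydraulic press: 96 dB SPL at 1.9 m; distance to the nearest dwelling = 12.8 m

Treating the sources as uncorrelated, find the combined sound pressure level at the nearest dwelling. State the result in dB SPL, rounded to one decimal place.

80.3 dB SPL

Propagate each source to the receiver with L = L_ref − 20·log₁₀(r/r_ref), then add intensities.
shot-blast cabinet: 94 − 20·log₁₀(35.8/3.2) = 94 − 20.97 = 73.03 dB SPL.
hydraulic press: 96 − 20·log₁₀(12.8/1.9) = 96 − 16.57 = 79.43 dB SPL.
Σ 10^(L/10) = 1.078e+08 → L_total = 10·log₁₀(1.078e+08) = 80.33 dB SPL.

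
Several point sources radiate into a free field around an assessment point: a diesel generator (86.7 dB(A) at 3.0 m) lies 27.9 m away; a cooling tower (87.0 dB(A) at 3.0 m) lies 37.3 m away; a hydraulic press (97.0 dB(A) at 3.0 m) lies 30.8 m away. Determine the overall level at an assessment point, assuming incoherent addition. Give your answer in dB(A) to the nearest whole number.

77 dB(A)

Apply inverse-square spreading to bring every level to the receiver, then sum 10^(L/10).
diesel generator: 86.7 − 20·log₁₀(27.9/3.0) = 86.7 − 19.37 = 67.33 dB(A).
cooling tower: 87.0 − 20·log₁₀(37.3/3.0) = 87.0 − 21.89 = 65.11 dB(A).
hydraulic press: 97.0 − 20·log₁₀(30.8/3.0) = 97.0 − 20.23 = 76.77 dB(A).
Σ 10^(L/10) = 5.620e+07 → L_total = 10·log₁₀(5.620e+07) = 77.50 dB(A).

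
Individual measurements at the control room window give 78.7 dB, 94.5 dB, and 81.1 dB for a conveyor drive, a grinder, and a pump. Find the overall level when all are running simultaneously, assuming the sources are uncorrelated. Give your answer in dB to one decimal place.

For uncorrelated sources the intensities add, so convert each level to linear form, sum, and take 10·log₁₀ of the total.
Σ 10^(L/10) = 10^(78.7/10) + 10^(94.5/10) + 10^(81.1/10) = 3.021e+09.
L_total = 10·log₁₀(3.021e+09) = 94.80 dB.

94.8 dB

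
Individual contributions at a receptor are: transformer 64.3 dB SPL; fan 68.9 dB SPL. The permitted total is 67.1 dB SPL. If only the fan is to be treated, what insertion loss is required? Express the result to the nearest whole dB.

5 dB

Everything except the fan sums to 10^(64.3/10) = 2.692e+06 in linear terms, 64.30 dB SPL.
To meet 67.1 dB SPL overall, the treated fan may contribute at most 10^(67.1/10) − 2.692e+06 = 2.437e+06, i.e. 63.87 dB SPL.
So the fan must be reduced from 68.9 to 63.87 dB SPL: IL = 5.03 dB.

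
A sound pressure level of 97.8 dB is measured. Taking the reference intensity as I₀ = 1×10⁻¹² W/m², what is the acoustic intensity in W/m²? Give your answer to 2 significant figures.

0.0060 W/m²

I = I₀·10^(L/10) = 10⁻¹² × 10^(97.8/10) = 10^(-2.220).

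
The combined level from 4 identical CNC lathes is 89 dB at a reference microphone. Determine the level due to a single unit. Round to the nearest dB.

For N identical incoherent sources L_total = L₁ + 10·log₁₀ N, so L₁ = 89 − 10·log₁₀(4) = 89 − 6.021.

83 dB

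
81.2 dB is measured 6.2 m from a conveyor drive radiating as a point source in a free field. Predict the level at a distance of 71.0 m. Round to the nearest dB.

60 dB

Spherical spreading from a point source gives a 20·log₁₀(r₂/r₁) drop.
L₂ = 81.2 − 20·log₁₀(71.0/6.2) = 81.2 − 21.177 = 60.02 dB.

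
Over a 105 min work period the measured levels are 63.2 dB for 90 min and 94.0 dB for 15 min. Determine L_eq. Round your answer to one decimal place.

85.6 dB

L_eq = 10·log₁₀[(1/T)·Σ tᵢ·10^(Lᵢ/10)] with T = 105 min.
Σ tᵢ·10^(Lᵢ/10) = 90·10^(63.2/10) + 15·10^(94.0/10) = 3.787e+10.
L_eq = 10·log₁₀(3.787e+10/105) = 85.57 dB.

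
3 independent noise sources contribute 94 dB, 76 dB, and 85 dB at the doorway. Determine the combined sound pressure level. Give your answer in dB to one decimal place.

94.6 dB

Incoherent sources combine by intensity addition: L_total = 10·log₁₀(Σ 10^(L_i/10)).
Σ 10^(L/10) = 10^(94/10) + 10^(76/10) + 10^(85/10) = 2.868e+09.
L_total = 10·log₁₀(2.868e+09) = 94.58 dB.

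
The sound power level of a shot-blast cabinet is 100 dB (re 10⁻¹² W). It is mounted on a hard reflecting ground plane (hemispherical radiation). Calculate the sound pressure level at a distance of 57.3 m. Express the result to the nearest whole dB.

57 dB

Free-field hemispherical radiation: L_p = L_w − 10·log₁₀(2π·r²), r = 57.3 m.
2π·r² = 2.063e+04 m², 10·log₁₀ of that is 43.145 dB.
L_p = 100 − 43.145 = 56.86 dB.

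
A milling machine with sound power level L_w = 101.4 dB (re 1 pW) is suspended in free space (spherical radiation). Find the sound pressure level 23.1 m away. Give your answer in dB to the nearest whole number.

63 dB

The power spreads over a sphere of area 4π·r², so L_p = L_w − 10·log₁₀(4π·r²).
4π·r² = 6706 m², 10·log₁₀ of that is 38.264 dB.
L_p = 101.4 − 38.264 = 63.14 dB.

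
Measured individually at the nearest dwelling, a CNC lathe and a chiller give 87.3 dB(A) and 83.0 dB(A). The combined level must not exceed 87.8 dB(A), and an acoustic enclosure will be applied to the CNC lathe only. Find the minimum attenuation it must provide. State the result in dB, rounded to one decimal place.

Everything except the CNC lathe sums to 10^(83.0/10) = 1.995e+08 in linear terms, 83.00 dB(A).
The limit corresponds to 10^(87.8/10) = 6.026e+08; subtracting the fixed part leaves 4.030e+08 for the CNC lathe, i.e. 86.05 dB(A).
Required insertion loss = 87.3 − 86.05 = 1.25 dB.

1.2 dB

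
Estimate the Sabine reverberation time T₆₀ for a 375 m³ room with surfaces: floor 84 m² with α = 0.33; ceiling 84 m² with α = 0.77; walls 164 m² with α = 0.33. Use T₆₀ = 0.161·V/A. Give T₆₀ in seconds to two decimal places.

A = Σ Sᵢαᵢ = 84·0.33 + 84·0.77 + 164·0.33 = 146.52 m².
T₆₀ = 0.161·V/A = 0.161·375/146.52 = 0.412 s.

0.41 s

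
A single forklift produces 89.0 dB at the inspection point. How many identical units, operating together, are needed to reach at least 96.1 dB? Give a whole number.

The shortfall is 96.1 − 89.0 = 7.1 dB, and N units add 10·log₁₀ N, so need 10·log₁₀ N ≥ 7.1.
N ≥ 10^(7.1/10) = 5.129, so N = 6.

6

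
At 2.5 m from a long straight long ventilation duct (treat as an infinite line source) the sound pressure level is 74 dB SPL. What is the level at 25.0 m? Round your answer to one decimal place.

64.0 dB SPL

Cylindrical spreading from a line source gives a 10·log₁₀(r₂/r₁) drop.
L₂ = 74 − 10·log₁₀(25.0/2.5) = 74 − 10.000 = 64.00 dB SPL.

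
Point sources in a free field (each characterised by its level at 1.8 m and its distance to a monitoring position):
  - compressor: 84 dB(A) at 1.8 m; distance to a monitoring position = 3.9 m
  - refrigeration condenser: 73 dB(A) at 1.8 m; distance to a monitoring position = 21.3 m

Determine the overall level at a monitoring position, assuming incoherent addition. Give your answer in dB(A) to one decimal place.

Apply inverse-square spreading to bring every level to the receiver, then sum 10^(L/10).
compressor: 84 − 20·log₁₀(3.9/1.8) = 84 − 6.72 = 77.28 dB(A).
refrigeration condenser: 73 − 20·log₁₀(21.3/1.8) = 73 − 21.46 = 51.54 dB(A).
Σ 10^(L/10) = 5.365e+07 → L_total = 10·log₁₀(5.365e+07) = 77.30 dB(A).

77.3 dB(A)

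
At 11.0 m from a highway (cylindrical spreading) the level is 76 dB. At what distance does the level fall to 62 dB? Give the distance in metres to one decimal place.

276.3 m

Line-source spreading drops the level by 10·log₁₀(r₂/r₁); inverting, r₂/r₁ = 10^(ΔL/10).
r₂ = 11.0·10^((76−62)/10) = 11.0·10^(14.0/10) = 276.31 m.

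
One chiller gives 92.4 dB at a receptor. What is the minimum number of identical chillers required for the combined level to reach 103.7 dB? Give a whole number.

N identical sources give L₁ + 10·log₁₀ N, so require 10·log₁₀ N ≥ 103.7 − 92.4 = 11.3 dB.
N ≥ 10^(11.3/10) = 13.490, so N = 14.

14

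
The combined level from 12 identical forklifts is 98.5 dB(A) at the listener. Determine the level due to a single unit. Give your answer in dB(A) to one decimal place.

87.7 dB(A)

For N identical incoherent sources L_total = L₁ + 10·log₁₀ N, so L₁ = 98.5 − 10·log₁₀(12) = 98.5 − 10.792.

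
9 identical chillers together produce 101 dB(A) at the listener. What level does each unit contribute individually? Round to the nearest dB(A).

For N identical incoherent sources L_total = L₁ + 10·log₁₀ N, so L₁ = 101 − 10·log₁₀(9) = 101 − 9.542.

91 dB(A)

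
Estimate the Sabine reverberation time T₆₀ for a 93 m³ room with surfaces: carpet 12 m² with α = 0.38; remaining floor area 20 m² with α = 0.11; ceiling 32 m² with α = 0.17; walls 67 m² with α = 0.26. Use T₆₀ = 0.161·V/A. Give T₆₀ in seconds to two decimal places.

A = Σ Sᵢαᵢ = 12·0.38 + 20·0.11 + 32·0.17 + 67·0.26 = 29.62 m².
T₆₀ = 0.161 × 93 / 29.62 = 0.506 s.

0.51 s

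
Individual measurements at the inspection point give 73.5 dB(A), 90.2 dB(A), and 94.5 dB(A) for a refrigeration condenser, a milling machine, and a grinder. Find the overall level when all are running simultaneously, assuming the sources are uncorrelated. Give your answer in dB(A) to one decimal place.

95.9 dB(A)

For uncorrelated sources the intensities add, so convert each level to linear form, sum, and take 10·log₁₀ of the total.
Σ 10^(L/10) = 10^(73.5/10) + 10^(90.2/10) + 10^(94.5/10) = 3.888e+09.
L_total = 10·log₁₀(3.888e+09) = 95.90 dB(A).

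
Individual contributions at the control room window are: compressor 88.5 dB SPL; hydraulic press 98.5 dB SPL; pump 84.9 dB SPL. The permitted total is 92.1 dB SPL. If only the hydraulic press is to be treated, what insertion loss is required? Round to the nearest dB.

11 dB

The untreated sources together contribute 10^(88.5/10) + 10^(84.9/10) = 1.017e+09, i.e. 90.07 dB SPL.
The limit corresponds to 10^(92.1/10) = 1.622e+09; subtracting the fixed part leaves 6.048e+08 for the hydraulic press, i.e. 87.82 dB SPL.
Required insertion loss = 98.5 − 87.82 = 10.68 dB.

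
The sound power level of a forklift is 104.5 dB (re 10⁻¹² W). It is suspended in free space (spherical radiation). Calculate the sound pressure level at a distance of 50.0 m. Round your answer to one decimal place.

Free-field spherical radiation: L_p = L_w − 10·log₁₀(4π·r²), r = 50.0 m.
4π·r² = 3.142e+04 m², 10·log₁₀ of that is 44.971 dB.
L_p = 104.5 − 44.971 = 59.53 dB.

59.5 dB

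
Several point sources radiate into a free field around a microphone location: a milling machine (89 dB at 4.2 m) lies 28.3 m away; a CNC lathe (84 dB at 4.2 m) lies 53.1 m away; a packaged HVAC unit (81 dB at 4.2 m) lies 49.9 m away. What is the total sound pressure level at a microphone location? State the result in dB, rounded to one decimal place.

First find each source's level at the receiver (point-source: −20·log₁₀(r/r_ref)), then combine on an intensity basis.
milling machine: 89 − 20·log₁₀(28.3/4.2) = 89 − 16.57 = 72.43 dB.
CNC lathe: 84 − 20·log₁₀(53.1/4.2) = 84 − 22.04 = 61.96 dB.
packaged HVAC unit: 81 − 20·log₁₀(49.9/4.2) = 81 − 21.50 = 59.50 dB.
Σ 10^(L/10) = 1.996e+07 → L_total = 10·log₁₀(1.996e+07) = 73.00 dB.

73.0 dB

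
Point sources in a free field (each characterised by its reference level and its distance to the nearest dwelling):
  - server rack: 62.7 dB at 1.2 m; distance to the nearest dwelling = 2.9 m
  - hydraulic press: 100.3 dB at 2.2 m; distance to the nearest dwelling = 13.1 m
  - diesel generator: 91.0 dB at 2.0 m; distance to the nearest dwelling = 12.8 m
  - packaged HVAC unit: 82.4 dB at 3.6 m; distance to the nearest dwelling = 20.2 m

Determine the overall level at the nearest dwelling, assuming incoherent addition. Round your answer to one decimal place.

85.3 dB

First find each source's level at the receiver (point-source: −20·log₁₀(r/r_ref)), then combine on an intensity basis.
server rack: 62.7 − 20·log₁₀(2.9/1.2) = 62.7 − 7.66 = 55.04 dB.
hydraulic press: 100.3 − 20·log₁₀(13.1/2.2) = 100.3 − 15.50 = 84.80 dB.
diesel generator: 91.0 − 20·log₁₀(12.8/2.0) = 91.0 − 16.12 = 74.88 dB.
packaged HVAC unit: 82.4 − 20·log₁₀(20.2/3.6) = 82.4 − 14.98 = 67.42 dB.
Σ 10^(L/10) = 3.388e+08 → L_total = 10·log₁₀(3.388e+08) = 85.30 dB.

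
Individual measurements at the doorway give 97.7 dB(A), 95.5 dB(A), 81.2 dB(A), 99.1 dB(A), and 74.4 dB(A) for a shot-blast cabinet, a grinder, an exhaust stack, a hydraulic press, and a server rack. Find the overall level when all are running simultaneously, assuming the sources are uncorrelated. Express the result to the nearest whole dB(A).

102 dB(A)

For uncorrelated sources the intensities add, so convert each level to linear form, sum, and take 10·log₁₀ of the total.
Σ 10^(L/10) = 10^(97.7/10) + 10^(95.5/10) + 10^(81.2/10) + 10^(99.1/10) + 10^(74.4/10) = 1.772e+10.
L_total = 10·log₁₀(1.772e+10) = 102.49 dB(A).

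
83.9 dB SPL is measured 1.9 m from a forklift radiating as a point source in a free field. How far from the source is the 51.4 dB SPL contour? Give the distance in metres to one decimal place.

80.1 m

The 32.5 dB drop corresponds to a distance ratio of 10^(32.5/20) for a point source.
r₂ = 1.9·10^((83.9−51.4)/20) = 1.9·10^(32.5/20) = 80.12 m.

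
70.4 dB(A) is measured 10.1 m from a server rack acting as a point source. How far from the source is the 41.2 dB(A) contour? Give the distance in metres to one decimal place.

291.3 m

For a point source L₁ − L₂ = 20·log₁₀(r₂/r₁), so r₂ = r₁·10^((L₁−L₂)/20).
r₂ = 10.1·10^((70.4−41.2)/20) = 10.1·10^(29.2/20) = 291.29 m.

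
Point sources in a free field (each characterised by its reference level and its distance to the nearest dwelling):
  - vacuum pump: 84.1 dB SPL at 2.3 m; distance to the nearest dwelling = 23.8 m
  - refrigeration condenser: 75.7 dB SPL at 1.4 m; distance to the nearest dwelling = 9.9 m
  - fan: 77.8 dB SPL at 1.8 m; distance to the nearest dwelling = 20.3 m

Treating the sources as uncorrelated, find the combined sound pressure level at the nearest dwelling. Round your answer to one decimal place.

65.6 dB SPL

Apply inverse-square spreading to bring every level to the receiver, then sum 10^(L/10).
vacuum pump: 84.1 − 20·log₁₀(23.8/2.3) = 84.1 − 20.30 = 63.80 dB SPL.
refrigeration condenser: 75.7 − 20·log₁₀(9.9/1.4) = 75.7 − 16.99 = 58.71 dB SPL.
fan: 77.8 − 20·log₁₀(20.3/1.8) = 77.8 − 21.04 = 56.76 dB SPL.
Σ 10^(L/10) = 3.617e+06 → L_total = 10·log₁₀(3.617e+06) = 65.58 dB SPL.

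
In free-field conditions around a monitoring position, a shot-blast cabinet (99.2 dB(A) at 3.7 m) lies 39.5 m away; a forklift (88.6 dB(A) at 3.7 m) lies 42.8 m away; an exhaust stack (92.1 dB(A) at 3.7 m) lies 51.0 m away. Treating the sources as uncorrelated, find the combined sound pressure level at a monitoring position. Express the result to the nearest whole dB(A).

79 dB(A)

Apply inverse-square spreading to bring every level to the receiver, then sum 10^(L/10).
shot-blast cabinet: 99.2 − 20·log₁₀(39.5/3.7) = 99.2 − 20.57 = 78.63 dB(A).
forklift: 88.6 − 20·log₁₀(42.8/3.7) = 88.6 − 21.26 = 67.34 dB(A).
exhaust stack: 92.1 − 20·log₁₀(51.0/3.7) = 92.1 − 22.79 = 69.31 dB(A).
Σ 10^(L/10) = 8.693e+07 → L_total = 10·log₁₀(8.693e+07) = 79.39 dB(A).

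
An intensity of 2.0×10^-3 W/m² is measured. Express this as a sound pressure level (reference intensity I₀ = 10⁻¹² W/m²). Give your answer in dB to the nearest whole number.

93 dB

L = 10·log₁₀(I/I₀) = 10·log₁₀(2.0×10^-3/10⁻¹²) = 10·log₁₀(2.0×10^9).
L = 10·(0.3010 + 9) = 93.01 dB.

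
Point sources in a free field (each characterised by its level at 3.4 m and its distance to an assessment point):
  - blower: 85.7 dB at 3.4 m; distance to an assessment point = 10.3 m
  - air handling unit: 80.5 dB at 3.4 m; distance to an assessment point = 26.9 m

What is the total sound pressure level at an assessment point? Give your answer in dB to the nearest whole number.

76 dB

First find each source's level at the receiver (point-source: −20·log₁₀(r/r_ref)), then combine on an intensity basis.
blower: 85.7 − 20·log₁₀(10.3/3.4) = 85.7 − 9.63 = 76.07 dB.
air handling unit: 80.5 − 20·log₁₀(26.9/3.4) = 80.5 − 17.97 = 62.53 dB.
Σ 10^(L/10) = 4.228e+07 → L_total = 10·log₁₀(4.228e+07) = 76.26 dB.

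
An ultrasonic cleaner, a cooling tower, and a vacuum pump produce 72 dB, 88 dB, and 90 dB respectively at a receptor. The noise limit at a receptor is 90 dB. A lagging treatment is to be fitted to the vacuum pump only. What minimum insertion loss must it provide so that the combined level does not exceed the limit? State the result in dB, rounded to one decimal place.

Everything except the vacuum pump sums to 10^(72/10) + 10^(88/10) = 6.468e+08 in linear terms, 88.11 dB.
The limit corresponds to 10^(90/10) = 1.000e+09; subtracting the fixed part leaves 3.532e+08 for the vacuum pump, i.e. 85.48 dB.
So the vacuum pump must be reduced from 90 to 85.48 dB: IL = 4.52 dB.

4.5 dB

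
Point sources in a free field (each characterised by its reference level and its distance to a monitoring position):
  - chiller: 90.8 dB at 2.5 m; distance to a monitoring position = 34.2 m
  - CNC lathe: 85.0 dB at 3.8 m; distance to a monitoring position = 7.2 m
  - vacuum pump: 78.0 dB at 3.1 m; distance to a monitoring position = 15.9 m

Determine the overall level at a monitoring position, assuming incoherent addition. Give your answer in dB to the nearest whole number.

Apply inverse-square spreading to bring every level to the receiver, then sum 10^(L/10).
chiller: 90.8 − 20·log₁₀(34.2/2.5) = 90.8 − 22.72 = 68.08 dB.
CNC lathe: 85.0 − 20·log₁₀(7.2/3.8) = 85.0 − 5.55 = 79.45 dB.
vacuum pump: 78.0 − 20·log₁₀(15.9/3.1) = 78.0 − 14.20 = 63.80 dB.
Σ 10^(L/10) = 9.691e+07 → L_total = 10·log₁₀(9.691e+07) = 79.86 dB.

80 dB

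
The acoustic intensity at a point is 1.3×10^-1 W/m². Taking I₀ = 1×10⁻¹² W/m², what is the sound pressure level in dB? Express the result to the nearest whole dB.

111 dB

L = 10·log₁₀(I/I₀) = 10·log₁₀(1.3×10^-1/10⁻¹²) = 10·log₁₀(1.3×10^11).
L = 10·(0.1139 + 11) = 111.14 dB.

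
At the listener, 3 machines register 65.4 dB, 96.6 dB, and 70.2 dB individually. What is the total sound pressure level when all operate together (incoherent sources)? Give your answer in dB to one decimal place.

96.6 dB

For uncorrelated sources the intensities add, so convert each level to linear form, sum, and take 10·log₁₀ of the total.
Σ 10^(L/10) = 10^(65.4/10) + 10^(96.6/10) + 10^(70.2/10) = 4.585e+09.
L_total = 10·log₁₀(4.585e+09) = 96.61 dB.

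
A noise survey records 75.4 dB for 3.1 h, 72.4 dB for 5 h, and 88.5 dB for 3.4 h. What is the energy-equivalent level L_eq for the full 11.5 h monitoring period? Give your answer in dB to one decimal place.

L_eq = 10·log₁₀[(1/T)·Σ tᵢ·10^(Lᵢ/10)] with T = 11.5 h.
Σ tᵢ·10^(Lᵢ/10) = 3.1·10^(75.4/10) + 5·10^(72.4/10) + 3.4·10^(88.5/10) = 2.601e+09.
L_eq = 10·log₁₀(2.601e+09/11.5) = 83.55 dB.

83.5 dB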